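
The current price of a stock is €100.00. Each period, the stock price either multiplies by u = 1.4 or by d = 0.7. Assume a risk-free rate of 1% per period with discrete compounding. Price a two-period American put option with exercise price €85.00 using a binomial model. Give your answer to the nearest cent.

€10.95

Risk-neutral probability p = (1 + 0.01 − 0.7)/(1.4 − 0.7) = 0.3100/0.7000 = 0.4429
Terminal stock prices: S_uu = 196, S_ud = 98, S_dd = 49
Terminal payoffs (K − S): max(-111, 0) = 0, max(-13, 0) = 0, max(36, 0) = 36
Node u (S = 140): continuation = 1/1.01·[0.4429·0.0000 + 0.5571·0.0000] = 0.0000; exercise value = 0.0000 ≤ continuation, so V_u = 0.0000
Node d (S = 70): continuation = 1/1.01·[0.4429·0.0000 + 0.5571·36.0000] = 19.8586; exercise value = 15.0000 ≤ continuation, so V_d = 19.8586
Node 0 (S = 100): continuation = 1/1.01·[0.4429·0.0000 + 0.5571·19.8586] = 10.9545; exercise value = 0.0000 ≤ continuation, so V_0 = 10.9545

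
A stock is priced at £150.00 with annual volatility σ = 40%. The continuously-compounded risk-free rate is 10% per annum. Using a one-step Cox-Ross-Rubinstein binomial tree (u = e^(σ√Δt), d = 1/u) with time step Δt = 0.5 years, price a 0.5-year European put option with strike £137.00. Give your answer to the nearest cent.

CRR parameters: u = e^(σ√Δt) = e^(0.4·√0.5) = 1.3269, d = 1/u = 0.7536
Per-period rate: rΔt = 0.1·0.5 = 0.05, so R = e^0.05 = 1.0513
Risk-neutral probability p = (e^0.05 − 0.7536)/(1.3269 − 0.7536) = 0.2976/0.5733 = 0.5192
Terminal stock prices: S_u = 199, S_d = 113
Terminal payoffs (K − S): max(-62.03, 0) = 0, max(23.95, 0) = 23.95
Node 0 (S = 150): V_0 = e^(−0.05)·[0.5192·0.0000 + 0.4808·23.9543] = 10.9556

£10.96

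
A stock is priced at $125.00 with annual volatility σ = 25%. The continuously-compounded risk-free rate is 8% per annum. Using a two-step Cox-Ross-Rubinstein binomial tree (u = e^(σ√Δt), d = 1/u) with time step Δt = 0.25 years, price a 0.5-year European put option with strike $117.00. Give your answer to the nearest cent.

$3.83

CRR parameters: u = e^(σ√Δt) = e^(0.25·√0.25) = 1.1331, d = 1/u = 0.8825
Per-period rate: rΔt = 0.08·0.25 = 0.02, so R = e^0.02 = 1.0202
Risk-neutral probability p = (e^0.02 − 0.8825)/(1.1331 − 0.8825) = 0.1377/0.2507 = 0.5494
Terminal stock prices: S_uu = 160.5, S_ud = 125, S_dd = 97.35
Terminal payoffs (K − S): max(-43.5, 0) = 0, max(-8, 0) = 0, max(19.65, 0) = 19.65
Node u (S = 141.6): V_u = e^(−0.02)·[0.5494·0.0000 + 0.4506·0.0000] = 0.0000
Node d (S = 110.3): V_d = e^(−0.02)·[0.5494·0.0000 + 0.4506·19.6499] = 8.6792
Node 0 (S = 125): V_0 = e^(−0.02)·[0.5494·0.0000 + 0.4506·8.6792] = 3.8335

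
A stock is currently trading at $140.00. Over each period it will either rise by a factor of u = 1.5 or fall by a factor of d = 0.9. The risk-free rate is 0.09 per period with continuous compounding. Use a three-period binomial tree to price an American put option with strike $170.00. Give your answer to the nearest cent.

$30.00

Risk-neutral probability p = (e^0.09 − 0.9)/(1.5 − 0.9) = 0.1942/0.6000 = 0.3236
Terminal stock prices: S_uuu = 472.5, S_uud = 283.5, S_udd = 170.1, S_ddd = 102.1
Terminal payoffs (K − S): max(-302.5, 0) = 0, max(-113.5, 0) = 0, max(-0.1, 0) = 0, max(67.94, 0) = 67.94
Node uu (S = 315): continuation = e^(−0.09)·[0.3236·0.0000 + 0.6764·0.0000] = 0.0000; exercise value = 0.0000 ≤ continuation, so V_uu = 0.0000
Node ud (S = 189): continuation = e^(−0.09)·[0.3236·0.0000 + 0.6764·0.0000] = 0.0000; exercise value = 0.0000 ≤ continuation, so V_ud = 0.0000
Node dd (S = 113.4): continuation = e^(−0.09)·[0.3236·0.0000 + 0.6764·67.9400] = 41.9979; exercise value = 56.6000 > continuation, so V_dd = 56.6000 (exercise)
Node u (S = 210): continuation = e^(−0.09)·[0.3236·0.0000 + 0.6764·0.0000] = 0.0000; exercise value = 0.0000 ≤ continuation, so V_u = 0.0000
Node d (S = 126): continuation = e^(−0.09)·[0.3236·0.0000 + 0.6764·56.6000] = 34.9879; exercise value = 44.0000 > continuation, so V_d = 44.0000 (exercise)
Node 0 (S = 140): continuation = e^(−0.09)·[0.3236·0.0000 + 0.6764·44.0000] = 27.1991; exercise value = 30.0000 > continuation, so V_0 = 30.0000 (exercise)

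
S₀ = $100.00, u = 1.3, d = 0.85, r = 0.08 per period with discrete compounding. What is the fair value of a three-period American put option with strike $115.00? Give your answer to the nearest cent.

Risk-neutral probability p = (1 + 0.08 − 0.85)/(1.3 − 0.85) = 0.2300/0.4500 = 0.5111
Terminal stock prices: S_uuu = 219.7, S_uud = 143.7, S_udd = 93.92, S_ddd = 61.41
Terminal payoffs (K − S): max(-104.7, 0) = 0, max(-28.65, 0) = 0, max(21.08, 0) = 21.08, max(53.59, 0) = 53.59
Node uu (S = 169): continuation = 1/1.08·[0.5111·0.0000 + 0.4889·0.0000] = 0.0000; exercise value = 0.0000 ≤ continuation, so V_uu = 0.0000
Node ud (S = 110.5): continuation = 1/1.08·[0.5111·0.0000 + 0.4889·21.0750] = 9.5401; exercise value = 4.5000 ≤ continuation, so V_ud = 9.5401
Node dd (S = 72.25): continuation = 1/1.08·[0.5111·21.0750 + 0.4889·53.5875] = 34.2315; exercise value = 42.7500 > continuation, so V_dd = 42.7500 (exercise)
Node u (S = 130): continuation = 1/1.08·[0.5111·0.0000 + 0.4889·9.5401] = 4.3186; exercise value = 0.0000 ≤ continuation, so V_u = 4.3186
Node d (S = 85): continuation = 1/1.08·[0.5111·9.5401 + 0.4889·42.7500] = 23.8667; exercise value = 30.0000 > continuation, so V_d = 30.0000 (exercise)
Node 0 (S = 100): continuation = 1/1.08·[0.5111·4.3186 + 0.4889·30.0000] = 15.6240; exercise value = 15.0000 ≤ continuation, so V_0 = 15.6240

$15.62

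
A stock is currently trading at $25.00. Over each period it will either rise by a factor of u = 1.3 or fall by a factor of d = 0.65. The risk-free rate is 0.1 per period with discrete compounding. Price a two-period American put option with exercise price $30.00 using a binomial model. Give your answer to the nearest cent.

$5.41

Risk-neutral probability p = (1 + 0.1 − 0.65)/(1.3 − 0.65) = 0.4500/0.6500 = 0.6923
Terminal stock prices: S_uu = 42.25, S_ud = 21.12, S_dd = 10.56
Terminal payoffs (K − S): max(-12.25, 0) = 0, max(8.875, 0) = 8.875, max(19.44, 0) = 19.44
Node u (S = 32.5): continuation = 1/1.1·[0.6923·0.0000 + 0.3077·8.8750] = 2.4825; exercise value = 0.0000 ≤ continuation, so V_u = 2.4825
Node d (S = 16.25): continuation = 1/1.1·[0.6923·8.8750 + 0.3077·19.4375] = 11.0227; exercise value = 13.7500 > continuation, so V_d = 13.7500 (exercise)
Node 0 (S = 25): continuation = 1/1.1·[0.6923·2.4825 + 0.3077·13.7500] = 5.4086; exercise value = 5.0000 ≤ continuation, so V_0 = 5.4086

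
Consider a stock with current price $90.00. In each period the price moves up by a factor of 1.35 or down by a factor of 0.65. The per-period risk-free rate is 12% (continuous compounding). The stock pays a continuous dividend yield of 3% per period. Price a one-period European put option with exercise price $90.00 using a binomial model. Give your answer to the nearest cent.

$10.21

Per-period risk-free factor R = e^0.12 = 1.1275; dividend-adjusted growth = e^(0.12−0.03) = 1.0942.
Risk-neutral probability p = (1.0942 − 0.65)/(1.35 − 0.65) = 0.4442/0.7000 = 0.6345
Terminal stock prices: S_u = 121.5, S_d = 58.5
Terminal payoffs (K − S): max(-31.5, 0) = 0, max(31.5, 0) = 31.5
Node 0 (S = 90): V_0 = e^(−0.12)·[0.6345·0.0000 + 0.3655·31.5000] = 10.2104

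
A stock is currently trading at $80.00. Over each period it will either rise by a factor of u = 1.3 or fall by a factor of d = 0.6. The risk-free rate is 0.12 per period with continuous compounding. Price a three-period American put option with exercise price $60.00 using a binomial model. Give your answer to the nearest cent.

Risk-neutral probability p = (e^0.12 − 0.6)/(1.3 − 0.6) = 0.5275/0.7000 = 0.7536
Terminal stock prices: S_uuu = 175.8, S_uud = 81.12, S_udd = 37.44, S_ddd = 17.28
Terminal payoffs (K − S): max(-115.8, 0) = 0, max(-21.12, 0) = 0, max(22.56, 0) = 22.56, max(42.72, 0) = 42.72
Node uu (S = 135.2): continuation = e^(−0.12)·[0.7536·0.0000 + 0.2464·0.0000] = 0.0000; exercise value = 0.0000 ≤ continuation, so V_uu = 0.0000
Node ud (S = 62.4): continuation = e^(−0.12)·[0.7536·0.0000 + 0.2464·22.5600] = 4.9309; exercise value = 0.0000 ≤ continuation, so V_ud = 4.9309
Node dd (S = 28.8): continuation = e^(−0.12)·[0.7536·22.5600 + 0.2464·42.7200] = 24.4152; exercise value = 31.2000 > continuation, so V_dd = 31.2000 (exercise)
Node u (S = 104): continuation = e^(−0.12)·[0.7536·0.0000 + 0.2464·4.9309] = 1.0777; exercise value = 0.0000 ≤ continuation, so V_u = 1.0777
Node d (S = 48): continuation = e^(−0.12)·[0.7536·4.9309 + 0.2464·31.2000] = 10.1148; exercise value = 12.0000 > continuation, so V_d = 12.0000 (exercise)
Node 0 (S = 80): continuation = e^(−0.12)·[0.7536·1.0777 + 0.2464·12.0000] = 3.3431; exercise value = 0.0000 ≤ continuation, so V_0 = 3.3431

$3.34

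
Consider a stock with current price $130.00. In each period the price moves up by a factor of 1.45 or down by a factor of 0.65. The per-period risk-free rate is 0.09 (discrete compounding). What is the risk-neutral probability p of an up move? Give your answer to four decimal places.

Risk-neutral probability p = (1 + 0.09 − 0.65)/(1.45 − 0.65) = 0.4400/0.8000 = 0.5500

p = 0.5500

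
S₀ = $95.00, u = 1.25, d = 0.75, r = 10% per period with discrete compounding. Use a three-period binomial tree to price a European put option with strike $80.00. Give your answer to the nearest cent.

Risk-neutral probability p = (1 + 0.1 − 0.75)/(1.25 − 0.75) = 0.3500/0.5000 = 0.7000
Terminal stock prices: S_uuu = 185.5, S_uud = 111.3, S_udd = 66.8, S_ddd = 40.08
Terminal payoffs (K − S): max(-105.5, 0) = 0, max(-31.33, 0) = 0, max(13.2, 0) = 13.2, max(39.92, 0) = 39.92
Node uu (S = 148.4): V_uu = 1/1.1·[0.7000·0.0000 + 0.3000·0.0000] = 0.0000
Node ud (S = 89.06): V_ud = 1/1.1·[0.7000·0.0000 + 0.3000·13.2031] = 3.6009
Node dd (S = 53.44): V_dd = 1/1.1·[0.7000·13.2031 + 0.3000·39.9219] = 19.2898
Node u (S = 118.8): V_u = 1/1.1·[0.7000·0.0000 + 0.3000·3.6009] = 0.9821
Node d (S = 71.25): V_d = 1/1.1·[0.7000·3.6009 + 0.3000·19.2898] = 7.5523
Node 0 (S = 95): V_0 = 1/1.1·[0.7000·0.9821 + 0.3000·7.5523] = 2.6847

$2.68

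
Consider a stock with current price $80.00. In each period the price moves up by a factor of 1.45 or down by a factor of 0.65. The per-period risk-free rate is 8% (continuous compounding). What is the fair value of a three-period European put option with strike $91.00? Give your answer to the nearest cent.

Risk-neutral probability p = (e^0.08 − 0.65)/(1.45 − 0.65) = 0.4333/0.8000 = 0.5416
Terminal stock prices: S_uuu = 243.9, S_uud = 109.3, S_udd = 49.01, S_ddd = 21.97
Terminal payoffs (K − S): max(-152.9, 0) = 0, max(-18.33, 0) = 0, max(41.99, 0) = 41.99, max(69.03, 0) = 69.03
Node uu (S = 168.2): V_uu = e^(−0.08)·[0.5416·0.0000 + 0.4584·0.0000] = 0.0000
Node ud (S = 75.4): V_ud = e^(−0.08)·[0.5416·0.0000 + 0.4584·41.9900] = 17.7680
Node dd (S = 33.8): V_dd = e^(−0.08)·[0.5416·41.9900 + 0.4584·69.0300] = 50.2036
Node u (S = 116): V_u = e^(−0.08)·[0.5416·0.0000 + 0.4584·17.7680] = 7.5185
Node d (S = 52): V_d = e^(−0.08)·[0.5416·17.7680 + 0.4584·50.2036] = 30.1270
Node 0 (S = 80): V_0 = e^(−0.08)·[0.5416·7.5185 + 0.4584·30.1270] = 16.5072

$16.51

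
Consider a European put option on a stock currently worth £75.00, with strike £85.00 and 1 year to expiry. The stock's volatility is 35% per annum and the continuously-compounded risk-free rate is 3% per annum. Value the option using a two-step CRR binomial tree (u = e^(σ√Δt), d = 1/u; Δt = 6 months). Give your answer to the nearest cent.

CRR parameters: u = e^(σ√Δt) = e^(0.35·√0.5) = 1.2808, d = 1/u = 0.7808
Per-period rate: rΔt = 0.03·0.5 = 0.015, so R = e^0.015 = 1.0151
Risk-neutral probability p = (e^0.015 − 0.7808)/(1.2808 − 0.7808) = 0.2344/0.5000 = 0.4687
Terminal stock prices: S_uu = 123, S_ud = 75, S_dd = 45.72
Terminal payoffs (K − S): max(-38.03, 0) = 0, max(10, 0) = 10, max(39.28, 0) = 39.28
Node u (S = 96.06): V_u = e^(−0.015)·[0.4687·0.0000 + 0.5313·10.0000] = 5.2342
Node d (S = 58.56): V_d = e^(−0.015)·[0.4687·10.0000 + 0.5313·39.2810] = 25.1775
Node 0 (S = 75): V_0 = e^(−0.015)·[0.4687·5.2342 + 0.5313·25.1775] = 15.5951

£15.60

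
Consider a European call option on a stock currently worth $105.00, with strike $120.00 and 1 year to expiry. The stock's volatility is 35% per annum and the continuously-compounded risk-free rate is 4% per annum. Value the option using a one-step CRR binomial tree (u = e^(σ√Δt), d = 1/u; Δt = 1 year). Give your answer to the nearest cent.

$13.11

CRR parameters: u = e^(σ√Δt) = e^(0.35·√1) = 1.4191, d = 1/u = 0.7047
Per-period rate: rΔt = 0.04·1 = 0.04, so R = e^0.04 = 1.0408
Risk-neutral probability p = (e^0.04 − 0.7047)/(1.4191 − 0.7047) = 0.3361/0.7144 = 0.4705
Terminal stock prices: S_u = 149, S_d = 73.99
Terminal payoffs (S − K): max(29, 0) = 29, max(-46.01, 0) = 0
Node 0 (S = 105): V_0 = e^(−0.04)·[0.4705·29.0021 + 0.5295·0.0000] = 13.1107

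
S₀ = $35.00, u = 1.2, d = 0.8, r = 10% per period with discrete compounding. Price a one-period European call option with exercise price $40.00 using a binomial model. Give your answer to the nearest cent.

$1.36

Risk-neutral probability p = (1 + 0.1 − 0.8)/(1.2 − 0.8) = 0.3000/0.4000 = 0.7500
Terminal stock prices: S_u = 42, S_d = 28
Terminal payoffs (S − K): max(2, 0) = 2, max(-12, 0) = 0
Node 0 (S = 35): V_0 = 1/1.1·[0.7500·2.0000 + 0.2500·0.0000] = 1.3636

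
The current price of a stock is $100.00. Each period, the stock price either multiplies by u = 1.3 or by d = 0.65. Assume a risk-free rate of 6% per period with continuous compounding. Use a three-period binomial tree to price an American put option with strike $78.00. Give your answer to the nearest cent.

Risk-neutral probability p = (e^0.06 − 0.65)/(1.3 − 0.65) = 0.4118/0.6500 = 0.6336
Terminal stock prices: S_uuu = 219.7, S_uud = 109.9, S_udd = 54.93, S_ddd = 27.46
Terminal payoffs (K − S): max(-141.7, 0) = 0, max(-31.85, 0) = 0, max(23.07, 0) = 23.07, max(50.54, 0) = 50.54
Node uu (S = 169): continuation = e^(−0.06)·[0.6336·0.0000 + 0.3664·0.0000] = 0.0000; exercise value = 0.0000 ≤ continuation, so V_uu = 0.0000
Node ud (S = 84.5): continuation = e^(−0.06)·[0.6336·0.0000 + 0.3664·23.0750] = 7.9624; exercise value = 0.0000 ≤ continuation, so V_ud = 7.9624
Node dd (S = 42.25): continuation = e^(−0.06)·[0.6336·23.0750 + 0.3664·50.5375] = 31.2076; exercise value = 35.7500 > continuation, so V_dd = 35.7500 (exercise)
Node u (S = 130): continuation = e^(−0.06)·[0.6336·0.0000 + 0.3664·7.9624] = 2.7476; exercise value = 0.0000 ≤ continuation, so V_u = 2.7476
Node d (S = 65): continuation = e^(−0.06)·[0.6336·7.9624 + 0.3664·35.7500] = 17.0873; exercise value = 13.0000 ≤ continuation, so V_d = 17.0873
Node 0 (S = 100): continuation = e^(−0.06)·[0.6336·2.7476 + 0.3664·17.0873] = 7.5358; exercise value = 0.0000 ≤ continuation, so V_0 = 7.5358

$7.54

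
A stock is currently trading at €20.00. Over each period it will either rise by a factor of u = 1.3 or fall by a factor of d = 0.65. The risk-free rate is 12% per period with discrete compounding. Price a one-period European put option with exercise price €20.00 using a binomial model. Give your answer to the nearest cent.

€1.73

Risk-neutral probability p = (1 + 0.12 − 0.65)/(1.3 − 0.65) = 0.4700/0.6500 = 0.7231
Terminal stock prices: S_u = 26, S_d = 13
Terminal payoffs (K − S): max(-6, 0) = 0, max(7, 0) = 7
Node 0 (S = 20): V_0 = 1/1.12·[0.7231·0.0000 + 0.2769·7.0000] = 1.7308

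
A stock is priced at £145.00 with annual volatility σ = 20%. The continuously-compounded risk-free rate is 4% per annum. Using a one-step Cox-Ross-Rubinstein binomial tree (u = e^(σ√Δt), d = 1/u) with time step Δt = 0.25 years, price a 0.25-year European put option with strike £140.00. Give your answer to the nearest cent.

£4.14

CRR parameters: u = e^(σ√Δt) = e^(0.2·√0.25) = 1.1052, d = 1/u = 0.9048
Per-period rate: rΔt = 0.04·0.25 = 0.01, so R = e^0.01 = 1.0101
Risk-neutral probability p = (e^0.01 − 0.9048)/(1.1052 − 0.9048) = 0.1052/0.2003 = 0.5252
Terminal stock prices: S_u = 160.2, S_d = 131.2
Terminal payoffs (K − S): max(-20.25, 0) = 0, max(8.799, 0) = 8.799
Node 0 (S = 145): V_0 = e^(−0.01)·[0.5252·0.0000 + 0.4748·8.7986] = 4.1361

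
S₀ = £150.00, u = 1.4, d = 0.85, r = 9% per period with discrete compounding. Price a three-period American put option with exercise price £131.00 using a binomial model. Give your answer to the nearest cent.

Risk-neutral probability p = (1 + 0.09 − 0.85)/(1.4 − 0.85) = 0.2400/0.5500 = 0.4364
Terminal stock prices: S_uuu = 411.6, S_uud = 249.9, S_udd = 151.7, S_ddd = 92.12
Terminal payoffs (K − S): max(-280.6, 0) = 0, max(-118.9, 0) = 0, max(-20.72, 0) = 0, max(38.88, 0) = 38.88
Node uu (S = 294): continuation = 1/1.09·[0.4364·0.0000 + 0.5636·0.0000] = 0.0000; exercise value = 0.0000 ≤ continuation, so V_uu = 0.0000
Node ud (S = 178.5): continuation = 1/1.09·[0.4364·0.0000 + 0.5636·0.0000] = 0.0000; exercise value = 0.0000 ≤ continuation, so V_ud = 0.0000
Node dd (S = 108.4): continuation = 1/1.09·[0.4364·0.0000 + 0.5636·38.8813] = 20.1054; exercise value = 22.6250 > continuation, so V_dd = 22.6250 (exercise)
Node u (S = 210): continuation = 1/1.09·[0.4364·0.0000 + 0.5636·0.0000] = 0.0000; exercise value = 0.0000 ≤ continuation, so V_u = 0.0000
Node d (S = 127.5): continuation = 1/1.09·[0.4364·0.0000 + 0.5636·22.6250] = 11.6993; exercise value = 3.5000 ≤ continuation, so V_d = 11.6993
Node 0 (S = 150): continuation = 1/1.09·[0.4364·0.0000 + 0.5636·11.6993] = 6.0497; exercise value = 0.0000 ≤ continuation, so V_0 = 6.0497

£6.05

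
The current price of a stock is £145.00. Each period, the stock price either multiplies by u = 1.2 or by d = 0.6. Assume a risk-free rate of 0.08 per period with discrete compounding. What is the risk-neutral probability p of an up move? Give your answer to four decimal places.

p = 0.8000

Risk-neutral probability p = (1 + 0.08 − 0.6)/(1.2 − 0.6) = 0.4800/0.6000 = 0.8000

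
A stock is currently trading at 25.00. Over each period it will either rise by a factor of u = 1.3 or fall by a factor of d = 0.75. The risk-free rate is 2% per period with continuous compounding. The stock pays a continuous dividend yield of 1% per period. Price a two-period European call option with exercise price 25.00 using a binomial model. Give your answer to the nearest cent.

Per-period risk-free factor R = e^0.02 = 1.0202; dividend-adjusted growth = e^(0.02−0.01) = 1.0101.
Risk-neutral probability p = (1.0101 − 0.75)/(1.3 − 0.75) = 0.2601/0.5500 = 0.4728
Terminal stock prices: S_uu = 42.25, S_ud = 24.38, S_dd = 14.06
Terminal payoffs (S − K): max(17.25, 0) = 17.25, max(-0.625, 0) = 0, max(-10.94, 0) = 0
Node u (S = 32.5): V_u = e^(−0.02)·[0.4728·17.2500 + 0.5272·0.0000] = 7.9946
Node d (S = 18.75): V_d = e^(−0.02)·[0.4728·0.0000 + 0.5272·0.0000] = 0.0000
Node 0 (S = 25): V_0 = e^(−0.02)·[0.4728·7.9946 + 0.5272·0.0000] = 3.7052

3.71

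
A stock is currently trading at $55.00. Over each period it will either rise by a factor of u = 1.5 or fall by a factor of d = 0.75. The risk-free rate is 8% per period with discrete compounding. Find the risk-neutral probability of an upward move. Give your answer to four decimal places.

p = 0.4400

Risk-neutral probability p = (1 + 0.08 − 0.75)/(1.5 − 0.75) = 0.3300/0.7500 = 0.4400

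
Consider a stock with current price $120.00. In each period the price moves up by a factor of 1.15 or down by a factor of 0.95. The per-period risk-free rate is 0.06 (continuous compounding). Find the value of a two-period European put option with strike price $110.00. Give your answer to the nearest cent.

Risk-neutral probability p = (e^0.06 − 0.95)/(1.15 − 0.95) = 0.1118/0.2000 = 0.5592
Terminal stock prices: S_uu = 158.7, S_ud = 131.1, S_dd = 108.3
Terminal payoffs (K − S): max(-48.7, 0) = 0, max(-21.1, 0) = 0, max(1.7, 0) = 1.7
Node u (S = 138): V_u = e^(−0.06)·[0.5592·0.0000 + 0.4408·0.0000] = 0.0000
Node d (S = 114): V_d = e^(−0.06)·[0.5592·0.0000 + 0.4408·1.7000] = 0.7057
Node 0 (S = 120): V_0 = e^(−0.06)·[0.5592·0.0000 + 0.4408·0.7057] = 0.2930

$0.29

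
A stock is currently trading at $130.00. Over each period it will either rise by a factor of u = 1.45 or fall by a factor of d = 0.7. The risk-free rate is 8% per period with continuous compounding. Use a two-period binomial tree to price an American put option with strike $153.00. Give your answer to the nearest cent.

Risk-neutral probability p = (e^0.08 − 0.7)/(1.45 − 0.7) = 0.3833/0.7500 = 0.5110
Terminal stock prices: S_uu = 273.3, S_ud = 131.9, S_dd = 63.7
Terminal payoffs (K − S): max(-120.3, 0) = 0, max(21.05, 0) = 21.05, max(89.3, 0) = 89.3
Node u (S = 188.5): continuation = e^(−0.08)·[0.5110·0.0000 + 0.4890·21.0500] = 9.5011; exercise value = 0.0000 ≤ continuation, so V_u = 9.5011
Node d (S = 91): continuation = e^(−0.08)·[0.5110·21.0500 + 0.4890·89.3000] = 50.2368; exercise value = 62.0000 > continuation, so V_d = 62.0000 (exercise)
Node 0 (S = 130): continuation = e^(−0.08)·[0.5110·9.5011 + 0.4890·62.0000] = 32.4664; exercise value = 23.0000 ≤ continuation, so V_0 = 32.4664

$32.47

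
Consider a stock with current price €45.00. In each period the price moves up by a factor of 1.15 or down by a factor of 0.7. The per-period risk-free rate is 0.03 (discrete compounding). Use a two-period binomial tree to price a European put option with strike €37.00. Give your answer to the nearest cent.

Risk-neutral probability p = (1 + 0.03 − 0.7)/(1.15 − 0.7) = 0.3300/0.4500 = 0.7333
Terminal stock prices: S_uu = 59.51, S_ud = 36.22, S_dd = 22.05
Terminal payoffs (K − S): max(-22.51, 0) = 0, max(0.775, 0) = 0.775, max(14.95, 0) = 14.95
Node u (S = 51.75): V_u = 1/1.03·[0.7333·0.0000 + 0.2667·0.7750] = 0.2006
Node d (S = 31.5): V_d = 1/1.03·[0.7333·0.7750 + 0.2667·14.9500] = 4.4223
Node 0 (S = 45): V_0 = 1/1.03·[0.7333·0.2006 + 0.2667·4.4223] = 1.2878

€1.29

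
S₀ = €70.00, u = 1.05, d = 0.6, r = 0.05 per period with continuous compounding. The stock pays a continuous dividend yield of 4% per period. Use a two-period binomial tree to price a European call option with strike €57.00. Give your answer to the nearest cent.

Per-period risk-free factor R = e^0.05 = 1.0513; dividend-adjusted growth = e^(0.05−0.04) = 1.0101.
Risk-neutral probability p = (1.0101 − 0.6)/(1.05 − 0.6) = 0.4101/0.4500 = 0.9112
Terminal stock prices: S_uu = 77.17, S_ud = 44.1, S_dd = 25.2
Terminal payoffs (S − K): max(20.17, 0) = 20.17, max(-12.9, 0) = 0, max(-31.8, 0) = 0
Node u (S = 73.5): V_u = e^(−0.05)·[0.9112·20.1750 + 0.0888·0.0000] = 17.4873
Node d (S = 42): V_d = e^(−0.05)·[0.9112·0.0000 + 0.0888·0.0000] = 0.0000
Node 0 (S = 70): V_0 = e^(−0.05)·[0.9112·17.4873 + 0.0888·0.0000] = 15.1577

€15.16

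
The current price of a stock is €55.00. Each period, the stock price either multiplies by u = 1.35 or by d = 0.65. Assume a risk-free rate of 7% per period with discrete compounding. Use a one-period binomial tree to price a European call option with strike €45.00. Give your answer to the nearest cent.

Risk-neutral probability p = (1 + 0.07 − 0.65)/(1.35 − 0.65) = 0.4200/0.7000 = 0.6000
Terminal stock prices: S_u = 74.25, S_d = 35.75
Terminal payoffs (S − K): max(29.25, 0) = 29.25, max(-9.25, 0) = 0
Node 0 (S = 55): V_0 = 1/1.07·[0.6000·29.2500 + 0.4000·0.0000] = 16.4019

€16.40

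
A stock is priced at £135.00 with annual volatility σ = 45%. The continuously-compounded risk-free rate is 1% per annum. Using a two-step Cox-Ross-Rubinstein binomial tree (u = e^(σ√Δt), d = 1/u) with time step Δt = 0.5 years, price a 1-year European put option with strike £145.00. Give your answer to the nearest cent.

£28.61

CRR parameters: u = e^(σ√Δt) = e^(0.45·√0.5) = 1.3746, d = 1/u = 0.7275
Per-period rate: rΔt = 0.01·0.5 = 0.005, so R = e^0.005 = 1.0050
Risk-neutral probability p = (e^0.005 − 0.7275)/(1.3746 − 0.7275) = 0.2776/0.6472 = 0.4289
Terminal stock prices: S_uu = 255.1, S_ud = 135, S_dd = 71.44
Terminal payoffs (K − S): max(-110.1, 0) = 0, max(10, 0) = 10, max(73.56, 0) = 73.56
Node u (S = 185.6): V_u = e^(−0.005)·[0.4289·0.0000 + 0.5711·10.0000] = 5.6829
Node d (S = 98.21): V_d = e^(−0.005)·[0.4289·10.0000 + 0.5711·73.5585] = 46.0699
Node 0 (S = 135): V_0 = e^(−0.005)·[0.4289·5.6829 + 0.5711·46.0699] = 28.6061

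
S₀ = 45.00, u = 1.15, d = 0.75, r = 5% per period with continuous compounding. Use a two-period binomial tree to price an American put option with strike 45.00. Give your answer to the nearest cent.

Risk-neutral probability p = (e^0.05 − 0.75)/(1.15 − 0.75) = 0.3013/0.4000 = 0.7532
Terminal stock prices: S_uu = 59.51, S_ud = 38.81, S_dd = 25.31
Terminal payoffs (K − S): max(-14.51, 0) = 0, max(6.188, 0) = 6.188, max(19.69, 0) = 19.69
Node u (S = 51.75): continuation = e^(−0.05)·[0.7532·0.0000 + 0.2468·6.1875] = 1.4527; exercise value = 0.0000 ≤ continuation, so V_u = 1.4527
Node d (S = 33.75): continuation = e^(−0.05)·[0.7532·6.1875 + 0.2468·19.6875] = 9.0553; exercise value = 11.2500 > continuation, so V_d = 11.2500 (exercise)
Node 0 (S = 45): continuation = e^(−0.05)·[0.7532·1.4527 + 0.2468·11.2500] = 3.6821; exercise value = 0.0000 ≤ continuation, so V_0 = 3.6821

3.68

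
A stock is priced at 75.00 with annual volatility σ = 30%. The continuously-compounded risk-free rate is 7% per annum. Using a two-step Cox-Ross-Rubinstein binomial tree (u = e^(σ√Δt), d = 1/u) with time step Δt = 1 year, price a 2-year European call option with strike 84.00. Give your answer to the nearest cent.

CRR parameters: u = e^(σ√Δt) = e^(0.3·√1) = 1.3499, d = 1/u = 0.7408
Per-period rate: rΔt = 0.07·1 = 0.07, so R = e^0.07 = 1.0725
Risk-neutral probability p = (e^0.07 − 0.7408)/(1.3499 − 0.7408) = 0.3317/0.6090 = 0.5446
Terminal stock prices: S_uu = 136.7, S_ud = 75, S_dd = 41.16
Terminal payoffs (S − K): max(52.66, 0) = 52.66, max(-9, 0) = 0, max(-42.84, 0) = 0
Node u (S = 101.2): V_u = e^(−0.07)·[0.5446·52.6589 + 0.4554·0.0000] = 26.7398
Node d (S = 55.56): V_d = e^(−0.07)·[0.5446·0.0000 + 0.4554·0.0000] = 0.0000
Node 0 (S = 75): V_0 = e^(−0.07)·[0.5446·26.7398 + 0.4554·0.0000] = 13.5782

13.58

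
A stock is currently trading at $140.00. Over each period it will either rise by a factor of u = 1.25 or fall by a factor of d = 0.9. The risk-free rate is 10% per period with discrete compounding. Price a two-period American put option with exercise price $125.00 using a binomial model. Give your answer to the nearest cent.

Risk-neutral probability p = (1 + 0.1 − 0.9)/(1.25 − 0.9) = 0.2000/0.3500 = 0.5714
Terminal stock prices: S_uu = 218.8, S_ud = 157.5, S_dd = 113.4
Terminal payoffs (K − S): max(-93.75, 0) = 0, max(-32.5, 0) = 0, max(11.6, 0) = 11.6
Node u (S = 175): continuation = 1/1.1·[0.5714·0.0000 + 0.4286·0.0000] = 0.0000; exercise value = 0.0000 ≤ continuation, so V_u = 0.0000
Node d (S = 126): continuation = 1/1.1·[0.5714·0.0000 + 0.4286·11.6000] = 4.5195; exercise value = 0.0000 ≤ continuation, so V_d = 4.5195
Node 0 (S = 140): continuation = 1/1.1·[0.5714·0.0000 + 0.4286·4.5195] = 1.7608; exercise value = 0.0000 ≤ continuation, so V_0 = 1.7608

$1.76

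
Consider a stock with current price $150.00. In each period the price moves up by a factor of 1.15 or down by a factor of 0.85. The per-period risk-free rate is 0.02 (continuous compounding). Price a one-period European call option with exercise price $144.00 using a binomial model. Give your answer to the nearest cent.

$15.85

Risk-neutral probability p = (e^0.02 − 0.85)/(1.15 − 0.85) = 0.1702/0.3000 = 0.5673
Terminal stock prices: S_u = 172.5, S_d = 127.5
Terminal payoffs (S − K): max(28.5, 0) = 28.5, max(-16.5, 0) = 0
Node 0 (S = 150): V_0 = e^(−0.02)·[0.5673·28.5000 + 0.4327·0.0000] = 15.8490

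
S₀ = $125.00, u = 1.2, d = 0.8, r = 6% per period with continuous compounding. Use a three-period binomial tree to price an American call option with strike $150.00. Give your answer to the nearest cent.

Risk-neutral probability p = (e^0.06 − 0.8)/(1.2 − 0.8) = 0.2618/0.4000 = 0.6546
Terminal stock prices: S_uuu = 216, S_uud = 144, S_udd = 96, S_ddd = 64
Terminal payoffs (S − K): max(66, 0) = 66, max(-6, 0) = 0, max(-54, 0) = 0, max(-86, 0) = 0
Node uu (S = 180): continuation = e^(−0.06)·[0.6546·66.0000 + 0.3454·0.0000] = 40.6871; exercise value = 30.0000 ≤ continuation, so V_uu = 40.6871
Node ud (S = 120): continuation = e^(−0.06)·[0.6546·0.0000 + 0.3454·0.0000] = 0.0000; exercise value = 0.0000 ≤ continuation, so V_ud = 0.0000
Node dd (S = 80): continuation = e^(−0.06)·[0.6546·0.0000 + 0.3454·0.0000] = 0.0000; exercise value = 0.0000 ≤ continuation, so V_dd = 0.0000
Node u (S = 150): continuation = e^(−0.06)·[0.6546·40.6871 + 0.3454·0.0000] = 25.0824; exercise value = 0.0000 ≤ continuation, so V_u = 25.0824
Node d (S = 100): continuation = e^(−0.06)·[0.6546·0.0000 + 0.3454·0.0000] = 0.0000; exercise value = 0.0000 ≤ continuation, so V_d = 0.0000
Node 0 (S = 125): continuation = e^(−0.06)·[0.6546·25.0824 + 0.3454·0.0000] = 15.4626; exercise value = 0.0000 ≤ continuation, so V_0 = 15.4626

$15.46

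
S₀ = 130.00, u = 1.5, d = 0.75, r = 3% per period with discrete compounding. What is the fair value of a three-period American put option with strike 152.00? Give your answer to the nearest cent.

Risk-neutral probability p = (1 + 0.03 − 0.75)/(1.5 − 0.75) = 0.2800/0.7500 = 0.3733
Terminal stock prices: S_uuu = 438.8, S_uud = 219.4, S_udd = 109.7, S_ddd = 54.84
Terminal payoffs (K − S): max(-286.8, 0) = 0, max(-67.38, 0) = 0, max(42.31, 0) = 42.31, max(97.16, 0) = 97.16
Node uu (S = 292.5): continuation = 1/1.03·[0.3733·0.0000 + 0.6267·0.0000] = 0.0000; exercise value = 0.0000 ≤ continuation, so V_uu = 0.0000
Node ud (S = 146.2): continuation = 1/1.03·[0.3733·0.0000 + 0.6267·42.3125] = 25.7435; exercise value = 5.7500 ≤ continuation, so V_ud = 25.7435
Node dd (S = 73.12): continuation = 1/1.03·[0.3733·42.3125 + 0.6267·97.1562] = 74.4478; exercise value = 78.8750 > continuation, so V_dd = 78.8750 (exercise)
Node u (S = 195): continuation = 1/1.03·[0.3733·0.0000 + 0.6267·25.7435] = 15.6627; exercise value = 0.0000 ≤ continuation, so V_u = 15.6627
Node d (S = 97.5): continuation = 1/1.03·[0.3733·25.7435 + 0.6267·78.8750] = 57.3197; exercise value = 54.5000 ≤ continuation, so V_d = 57.3197
Node 0 (S = 130): continuation = 1/1.03·[0.3733·15.6627 + 0.6267·57.3197] = 40.5512; exercise value = 22.0000 ≤ continuation, so V_0 = 40.5512

40.55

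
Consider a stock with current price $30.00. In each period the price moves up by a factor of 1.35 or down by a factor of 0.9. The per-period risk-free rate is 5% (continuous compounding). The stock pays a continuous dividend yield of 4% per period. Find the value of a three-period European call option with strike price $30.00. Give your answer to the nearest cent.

$3.80

Per-period risk-free factor R = e^0.05 = 1.0513; dividend-adjusted growth = e^(0.05−0.04) = 1.0101.
Risk-neutral probability p = (1.0101 − 0.9)/(1.35 − 0.9) = 0.1101/0.4500 = 0.2446
Terminal stock prices: S_uuu = 73.81, S_uud = 49.21, S_udd = 32.8, S_ddd = 21.87
Terminal payoffs (S − K): max(43.81, 0) = 43.81, max(19.21, 0) = 19.21, max(2.805, 0) = 2.805, max(-8.13, 0) = 0
Node uu (S = 54.68): V_uu = e^(−0.05)·[0.2446·43.8113 + 0.7554·19.2075] = 23.9943
Node ud (S = 36.45): V_ud = e^(−0.05)·[0.2446·19.2075 + 0.7554·2.8050] = 6.4839
Node dd (S = 24.3): V_dd = e^(−0.05)·[0.2446·2.8050 + 0.7554·0.0000] = 0.6525
Node u (S = 40.5): V_u = e^(−0.05)·[0.2446·23.9943 + 0.7554·6.4839] = 10.2411
Node d (S = 27): V_d = e^(−0.05)·[0.2446·6.4839 + 0.7554·0.6525] = 1.9772
Node 0 (S = 30): V_0 = e^(−0.05)·[0.2446·10.2411 + 0.7554·1.9772] = 3.8032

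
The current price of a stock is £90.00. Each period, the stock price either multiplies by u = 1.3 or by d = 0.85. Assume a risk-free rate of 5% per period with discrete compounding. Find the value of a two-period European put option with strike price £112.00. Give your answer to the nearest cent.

£18.77

Risk-neutral probability p = (1 + 0.05 − 0.85)/(1.3 − 0.85) = 0.2000/0.4500 = 0.4444
Terminal stock prices: S_uu = 152.1, S_ud = 99.45, S_dd = 65.02
Terminal payoffs (K − S): max(-40.1, 0) = 0, max(12.55, 0) = 12.55, max(46.98, 0) = 46.98
Node u (S = 117): V_u = 1/1.05·[0.4444·0.0000 + 0.5556·12.5500] = 6.6402
Node d (S = 76.5): V_d = 1/1.05·[0.4444·12.5500 + 0.5556·46.9750] = 30.1667
Node 0 (S = 90): V_0 = 1/1.05·[0.4444·6.6402 + 0.5556·30.1667] = 18.7719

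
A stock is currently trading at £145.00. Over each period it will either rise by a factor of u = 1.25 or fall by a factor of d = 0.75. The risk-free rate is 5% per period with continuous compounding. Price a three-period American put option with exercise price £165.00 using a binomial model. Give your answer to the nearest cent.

£27.56

Risk-neutral probability p = (e^0.05 − 0.75)/(1.25 − 0.75) = 0.3013/0.5000 = 0.6025
Terminal stock prices: S_uuu = 283.2, S_uud = 169.9, S_udd = 102, S_ddd = 61.17
Terminal payoffs (K − S): max(-118.2, 0) = 0, max(-4.922, 0) = 0, max(63.05, 0) = 63.05, max(103.8, 0) = 103.8
Node uu (S = 226.6): continuation = e^(−0.05)·[0.6025·0.0000 + 0.3975·0.0000] = 0.0000; exercise value = 0.0000 ≤ continuation, so V_uu = 0.0000
Node ud (S = 135.9): continuation = e^(−0.05)·[0.6025·0.0000 + 0.3975·63.0469] = 23.8364; exercise value = 29.0625 > continuation, so V_ud = 29.0625 (exercise)
Node dd (S = 81.56): continuation = e^(−0.05)·[0.6025·63.0469 + 0.3975·103.8281] = 75.3904; exercise value = 83.4375 > continuation, so V_dd = 83.4375 (exercise)
Node u (S = 181.2): continuation = e^(−0.05)·[0.6025·0.0000 + 0.3975·29.0625] = 10.9878; exercise value = 0.0000 ≤ continuation, so V_u = 10.9878
Node d (S = 108.8): continuation = e^(−0.05)·[0.6025·29.0625 + 0.3975·83.4375] = 48.2029; exercise value = 56.2500 > continuation, so V_d = 56.2500 (exercise)
Node 0 (S = 145): continuation = e^(−0.05)·[0.6025·10.9878 + 0.3975·56.2500] = 27.5643; exercise value = 20.0000 ≤ continuation, so V_0 = 27.5643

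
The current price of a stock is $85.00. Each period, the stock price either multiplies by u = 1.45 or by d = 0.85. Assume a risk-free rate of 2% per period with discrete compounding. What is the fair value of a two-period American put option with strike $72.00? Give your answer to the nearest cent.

$5.23

Risk-neutral probability p = (1 + 0.02 − 0.85)/(1.45 − 0.85) = 0.1700/0.6000 = 0.2833
Terminal stock prices: S_uu = 178.7, S_ud = 104.8, S_dd = 61.41
Terminal payoffs (K − S): max(-106.7, 0) = 0, max(-32.76, 0) = 0, max(10.59, 0) = 10.59
Node u (S = 123.2): continuation = 1/1.02·[0.2833·0.0000 + 0.7167·0.0000] = 0.0000; exercise value = 0.0000 ≤ continuation, so V_u = 0.0000
Node d (S = 72.25): continuation = 1/1.02·[0.2833·0.0000 + 0.7167·10.5875] = 7.4389; exercise value = 0.0000 ≤ continuation, so V_d = 7.4389
Node 0 (S = 85): continuation = 1/1.02·[0.2833·0.0000 + 0.7167·7.4389] = 5.2267; exercise value = 0.0000 ≤ continuation, so V_0 = 5.2267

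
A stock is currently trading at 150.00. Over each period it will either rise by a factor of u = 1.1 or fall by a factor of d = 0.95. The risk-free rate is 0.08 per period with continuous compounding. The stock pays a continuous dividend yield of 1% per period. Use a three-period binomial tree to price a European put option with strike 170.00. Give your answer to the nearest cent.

Per-period risk-free factor R = e^0.08 = 1.0833; dividend-adjusted growth = e^(0.08−0.01) = 1.0725.
Risk-neutral probability p = (1.0725 − 0.95)/(1.1 − 0.95) = 0.1225/0.1500 = 0.8167
Terminal stock prices: S_uuu = 199.7, S_uud = 172.4, S_udd = 148.9, S_ddd = 128.6
Terminal payoffs (K − S): max(-29.65, 0) = 0, max(-2.425, 0) = 0, max(21.09, 0) = 21.09, max(41.39, 0) = 41.39
Node uu (S = 181.5): V_uu = e^(−0.08)·[0.8167·0.0000 + 0.1833·0.0000] = 0.0000
Node ud (S = 156.8): V_ud = e^(−0.08)·[0.8167·0.0000 + 0.1833·21.0875] = 3.5677
Node dd (S = 135.4): V_dd = e^(−0.08)·[0.8167·21.0875 + 0.1833·41.3938] = 22.9018
Node u (S = 165): V_u = e^(−0.08)·[0.8167·0.0000 + 0.1833·3.5677] = 0.6036
Node d (S = 142.5): V_d = e^(−0.08)·[0.8167·3.5677 + 0.1833·22.9018] = 6.5645
Node 0 (S = 150): V_0 = e^(−0.08)·[0.8167·0.6036 + 0.1833·6.5645] = 1.5657

1.57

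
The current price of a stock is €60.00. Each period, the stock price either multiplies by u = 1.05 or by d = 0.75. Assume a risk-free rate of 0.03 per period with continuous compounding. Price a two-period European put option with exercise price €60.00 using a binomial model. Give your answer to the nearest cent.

Risk-neutral probability p = (e^0.03 − 0.75)/(1.05 − 0.75) = 0.2805/0.3000 = 0.9348
Terminal stock prices: S_uu = 66.15, S_ud = 47.25, S_dd = 33.75
Terminal payoffs (K − S): max(-6.15, 0) = 0, max(12.75, 0) = 12.75, max(26.25, 0) = 26.25
Node u (S = 63): V_u = e^(−0.03)·[0.9348·0.0000 + 0.0652·12.7500] = 0.8061
Node d (S = 45): V_d = e^(−0.03)·[0.9348·12.7500 + 0.0652·26.2500] = 13.2267
Node 0 (S = 60): V_0 = e^(−0.03)·[0.9348·0.8061 + 0.0652·13.2267] = 1.5676

€1.57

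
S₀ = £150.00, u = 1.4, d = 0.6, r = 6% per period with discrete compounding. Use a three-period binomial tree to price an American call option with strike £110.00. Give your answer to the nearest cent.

£71.64

Risk-neutral probability p = (1 + 0.06 − 0.6)/(1.4 − 0.6) = 0.4600/0.8000 = 0.5750
Terminal stock prices: S_uuu = 411.6, S_uud = 176.4, S_udd = 75.6, S_ddd = 32.4
Terminal payoffs (S − K): max(301.6, 0) = 301.6, max(66.4, 0) = 66.4, max(-34.4, 0) = 0, max(-77.6, 0) = 0
Node uu (S = 294): continuation = 1/1.06·[0.5750·301.6000 + 0.4250·66.4000] = 190.2264; exercise value = 184.0000 ≤ continuation, so V_uu = 190.2264
Node ud (S = 126): continuation = 1/1.06·[0.5750·66.4000 + 0.4250·0.0000] = 36.0189; exercise value = 16.0000 ≤ continuation, so V_ud = 36.0189
Node dd (S = 54): continuation = 1/1.06·[0.5750·0.0000 + 0.4250·0.0000] = 0.0000; exercise value = 0.0000 ≤ continuation, so V_dd = 0.0000
Node u (S = 210): continuation = 1/1.06·[0.5750·190.2264 + 0.4250·36.0189] = 117.6304; exercise value = 100.0000 ≤ continuation, so V_u = 117.6304
Node d (S = 90): continuation = 1/1.06·[0.5750·36.0189 + 0.4250·0.0000] = 19.5385; exercise value = 0.0000 ≤ continuation, so V_d = 19.5385
Node 0 (S = 150): continuation = 1/1.06·[0.5750·117.6304 + 0.4250·19.5385] = 71.6428; exercise value = 40.0000 ≤ continuation, so V_0 = 71.6428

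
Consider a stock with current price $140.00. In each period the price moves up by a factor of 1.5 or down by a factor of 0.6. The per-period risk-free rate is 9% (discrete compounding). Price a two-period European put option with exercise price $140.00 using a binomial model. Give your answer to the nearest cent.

$21.50

Risk-neutral probability p = (1 + 0.09 − 0.6)/(1.5 − 0.6) = 0.4900/0.9000 = 0.5444
Terminal stock prices: S_uu = 315, S_ud = 126, S_dd = 50.4
Terminal payoffs (K − S): max(-175, 0) = 0, max(14, 0) = 14, max(89.6, 0) = 89.6
Node u (S = 210): V_u = 1/1.09·[0.5444·0.0000 + 0.4556·14.0000] = 5.8512
Node d (S = 84): V_d = 1/1.09·[0.5444·14.0000 + 0.4556·89.6000] = 44.4404
Node 0 (S = 140): V_0 = 1/1.09·[0.5444·5.8512 + 0.4556·44.4404] = 21.4960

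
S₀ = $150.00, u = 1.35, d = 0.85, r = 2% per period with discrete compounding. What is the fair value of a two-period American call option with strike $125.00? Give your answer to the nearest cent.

Risk-neutral probability p = (1 + 0.02 − 0.85)/(1.35 − 0.85) = 0.1700/0.5000 = 0.3400
Terminal stock prices: S_uu = 273.4, S_ud = 172.1, S_dd = 108.4
Terminal payoffs (S − K): max(148.4, 0) = 148.4, max(47.12, 0) = 47.12, max(-16.63, 0) = 0
Node u (S = 202.5): continuation = 1/1.02·[0.3400·148.3750 + 0.6600·47.1250] = 79.9510; exercise value = 77.5000 ≤ continuation, so V_u = 79.9510
Node d (S = 127.5): continuation = 1/1.02·[0.3400·47.1250 + 0.6600·0.0000] = 15.7083; exercise value = 2.5000 ≤ continuation, so V_d = 15.7083
Node 0 (S = 150): continuation = 1/1.02·[0.3400·79.9510 + 0.6600·15.7083] = 36.8145; exercise value = 25.0000 ≤ continuation, so V_0 = 36.8145

$36.81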